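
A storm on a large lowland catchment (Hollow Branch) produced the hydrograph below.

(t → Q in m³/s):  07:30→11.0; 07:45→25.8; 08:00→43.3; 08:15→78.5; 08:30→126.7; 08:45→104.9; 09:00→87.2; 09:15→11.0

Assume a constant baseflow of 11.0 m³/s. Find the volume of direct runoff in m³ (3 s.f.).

V ≈ 3.60 × 10^5 m³

Direct-runoff ordinates (Q − Q_b): 0.0, 14.8, 32.3, 67.5, 115.7, 93.9, 76.2, 0.0 m³/s.
ΣQ_DR = 400.4 m³/s.
With Δt = 0.25 h = 900 s, V = ΣQ_DR · Δt = 400.4 × 900 = 3.60 × 10^5 m³.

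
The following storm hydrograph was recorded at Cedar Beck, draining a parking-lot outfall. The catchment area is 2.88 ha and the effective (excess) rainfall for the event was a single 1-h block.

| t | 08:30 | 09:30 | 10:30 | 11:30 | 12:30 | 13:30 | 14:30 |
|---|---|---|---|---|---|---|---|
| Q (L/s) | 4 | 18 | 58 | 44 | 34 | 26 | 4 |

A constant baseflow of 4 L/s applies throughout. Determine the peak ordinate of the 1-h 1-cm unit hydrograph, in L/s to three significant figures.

U_p ≈ 27.0 L/s

Direct runoff: 0.0, 14.0, 54.0, 40.0, 30.0, 22.0, 0.0 L/s; ΣQ_DR = 160.0 L/s, peak = 54.0 L/s.
Runoff depth d = ΣQ_DR·Δt / A = 160.0 × 3600 / (2.88 ha) = 20.00 mm.
The 1-cm UH is the DRH scaled by (10 mm)/d, so U_p = 54.0 × 10/20.00 = 27.0 L/s.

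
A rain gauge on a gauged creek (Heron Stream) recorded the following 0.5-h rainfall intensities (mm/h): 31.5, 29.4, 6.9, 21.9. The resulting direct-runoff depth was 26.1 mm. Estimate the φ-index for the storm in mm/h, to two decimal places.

Only the 3 blocks with intensity above φ contribute runoff: 31.5, 29.4, 21.9 mm/h.
Σ(I−φ)·Δt = d  ⇒  (31.5+29.4+21.9 − 3φ)·0.5 = 26.1
φ = (82.80 − 26.1/0.5) / 3 = 10.20 mm/h.

φ ≈ 10.20 mm/h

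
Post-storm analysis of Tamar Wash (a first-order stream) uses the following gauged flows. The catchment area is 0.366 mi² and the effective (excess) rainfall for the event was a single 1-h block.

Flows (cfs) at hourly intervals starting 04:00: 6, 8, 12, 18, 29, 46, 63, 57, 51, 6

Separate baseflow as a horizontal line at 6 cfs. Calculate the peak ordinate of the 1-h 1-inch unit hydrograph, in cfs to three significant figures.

U_p ≈ 57.0 cfs

Direct runoff: 0.0, 2.0, 6.0, 12.0, 23.0, 40.0, 57.0, 51.0, 45.0, 0.0 cfs; ΣQ_DR = 236.0 cfs, peak = 57.0 cfs.
Runoff depth d = ΣQ_DR·Δt / A = 236.0 × 3600 / (0.366 mi²) = 0.9992 in.
The 1-inch UH is the DRH scaled by (1 in)/d, so U_p = 57.0 × 1/0.9992 = 57.0 cfs.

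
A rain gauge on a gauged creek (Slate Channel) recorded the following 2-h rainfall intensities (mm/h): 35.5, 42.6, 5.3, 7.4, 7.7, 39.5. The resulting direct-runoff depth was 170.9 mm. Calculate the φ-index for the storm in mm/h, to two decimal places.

φ ≈ 10.72 mm/h

Only the 3 blocks with intensity above φ contribute runoff: 35.5, 42.6, 39.5 mm/h.
Σ(I−φ)·Δt = d  ⇒  (35.5+42.6+39.5 − 3φ)·2 = 170.9
φ = (117.6 − 170.9/2) / 3 = 10.72 mm/h.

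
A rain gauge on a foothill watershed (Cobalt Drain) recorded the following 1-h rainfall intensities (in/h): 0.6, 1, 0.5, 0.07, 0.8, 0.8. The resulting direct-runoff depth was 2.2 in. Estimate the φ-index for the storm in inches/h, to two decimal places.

φ ≈ 0.30 in/h

Only the 5 blocks with intensity above φ contribute runoff: 0.6, 1, 0.5, 0.8, 0.8 in/h.
Σ(I−φ)·Δt = d  ⇒  (0.6+1+0.5+0.8+0.8 − 5φ)·1 = 2.2
φ = (3.700 − 2.2/1) / 5 = 0.30 in/h.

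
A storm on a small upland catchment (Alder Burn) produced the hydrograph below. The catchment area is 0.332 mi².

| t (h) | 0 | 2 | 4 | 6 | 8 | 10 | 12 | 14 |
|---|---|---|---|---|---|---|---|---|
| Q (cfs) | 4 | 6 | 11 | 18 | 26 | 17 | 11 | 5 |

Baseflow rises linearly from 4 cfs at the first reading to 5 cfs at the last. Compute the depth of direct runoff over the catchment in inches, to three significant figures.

d ≈ 0.579 in

Direct runoff: 0.00, 1.86, 6.71, 13.57, 21.43, 12.29, 6.14, 0.00 cfs; ΣQ_DR = 62.00 cfs.
V = ΣQ_DR · Δt = 62.00 × 7200 s = 4.464 × 10^5 ft³.
Over A = 0.332 mi², depth = V / A = 0.579 in.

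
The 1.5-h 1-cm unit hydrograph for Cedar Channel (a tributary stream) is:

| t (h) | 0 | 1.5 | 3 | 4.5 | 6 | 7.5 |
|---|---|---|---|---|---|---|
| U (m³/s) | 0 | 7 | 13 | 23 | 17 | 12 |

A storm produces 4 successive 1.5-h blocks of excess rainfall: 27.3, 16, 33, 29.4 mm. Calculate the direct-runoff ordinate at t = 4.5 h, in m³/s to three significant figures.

Q ≈ 107 m³/s

By discrete convolution, Q_j = Σ (P_i / 10 mm) · U_{j−i}.
At t = 4.5 h (j=3): Q = (27.3/10)·23 + (16/10)·13 + (33/10)·7 + (29.4/10)·0 = 107 m³/s.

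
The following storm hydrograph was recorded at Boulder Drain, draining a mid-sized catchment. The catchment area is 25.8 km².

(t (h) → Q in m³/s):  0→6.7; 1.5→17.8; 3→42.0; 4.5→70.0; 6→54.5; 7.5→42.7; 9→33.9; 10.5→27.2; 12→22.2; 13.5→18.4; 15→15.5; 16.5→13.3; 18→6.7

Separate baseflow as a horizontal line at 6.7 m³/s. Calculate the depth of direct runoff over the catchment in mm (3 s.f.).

d ≈ 59.4 mm

Direct runoff: 0.0, 11.1, 35.3, 63.3, 47.8, 36.0, 27.2, 20.5, 15.5, 11.7, 8.8, 6.6, 0.0 m³/s; ΣQ_DR = 283.8 m³/s.
V = ΣQ_DR · Δt = 283.8 × 5400 s = 1.533 × 10^6 m³.
Over A = 25.8 km², depth = V / A = 59.4 mm.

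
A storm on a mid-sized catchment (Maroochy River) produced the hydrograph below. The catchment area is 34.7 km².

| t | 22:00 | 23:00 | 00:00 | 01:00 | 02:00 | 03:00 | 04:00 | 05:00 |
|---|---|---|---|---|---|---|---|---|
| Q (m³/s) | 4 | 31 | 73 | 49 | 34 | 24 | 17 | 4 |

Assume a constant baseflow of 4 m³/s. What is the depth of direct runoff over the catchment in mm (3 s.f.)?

Direct runoff: 0.0, 27.0, 69.0, 45.0, 30.0, 20.0, 13.0, 0.0 m³/s; ΣQ_DR = 204.0 m³/s.
V = ΣQ_DR · Δt = 204.0 × 3600 s = 7.344 × 10^5 m³.
Over A = 34.7 km², depth = V / A = 21.2 mm.

d ≈ 21.2 mm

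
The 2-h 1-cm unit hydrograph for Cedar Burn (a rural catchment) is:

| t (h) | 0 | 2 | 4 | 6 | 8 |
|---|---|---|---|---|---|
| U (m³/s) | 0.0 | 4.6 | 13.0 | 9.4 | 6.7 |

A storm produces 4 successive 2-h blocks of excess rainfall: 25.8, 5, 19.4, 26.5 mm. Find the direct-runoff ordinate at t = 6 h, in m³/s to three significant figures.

Q ≈ 39.7 m³/s

By discrete convolution, Q_j = Σ (P_i / 10 mm) · U_{j−i}.
At t = 6 h (j=3): Q = (25.8/10)·9.4 + (5/10)·13.0 + (19.4/10)·4.6 + (26.5/10)·0.0 = 39.7 m³/s.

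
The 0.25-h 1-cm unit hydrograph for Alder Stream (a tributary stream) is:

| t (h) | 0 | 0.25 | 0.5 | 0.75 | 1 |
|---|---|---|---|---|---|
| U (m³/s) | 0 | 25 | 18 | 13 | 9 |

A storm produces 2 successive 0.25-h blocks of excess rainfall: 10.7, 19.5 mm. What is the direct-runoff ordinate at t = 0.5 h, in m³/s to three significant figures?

By discrete convolution, Q_j = Σ (P_i / 10 mm) · U_{j−i}.
At t = 0.5 h (j=2): Q = (10.7/10)·18 + (19.5/10)·25 = 68.0 m³/s.

Q ≈ 68.0 m³/s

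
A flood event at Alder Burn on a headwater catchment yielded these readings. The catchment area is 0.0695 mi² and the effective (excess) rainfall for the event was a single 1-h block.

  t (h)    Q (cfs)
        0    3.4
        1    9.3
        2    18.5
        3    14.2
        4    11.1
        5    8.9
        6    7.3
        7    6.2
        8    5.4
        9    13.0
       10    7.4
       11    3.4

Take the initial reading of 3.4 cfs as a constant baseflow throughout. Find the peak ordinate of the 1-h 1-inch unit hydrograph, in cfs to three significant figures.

U_p ≈ 10.1 cfs

Direct runoff: 0.0, 5.9, 15.1, 10.8, 7.7, 5.5, 3.9, 2.8, 2.0, 9.6, 4.0, 0.0 cfs; ΣQ_DR = 67.30 cfs, peak = 15.1 cfs.
Runoff depth d = ΣQ_DR·Δt / A = 67.30 × 3600 / (0.0695 mi²) = 1.501 in.
The 1-inch UH is the DRH scaled by (1 in)/d, so U_p = 15.1 × 1/1.501 = 10.1 cfs.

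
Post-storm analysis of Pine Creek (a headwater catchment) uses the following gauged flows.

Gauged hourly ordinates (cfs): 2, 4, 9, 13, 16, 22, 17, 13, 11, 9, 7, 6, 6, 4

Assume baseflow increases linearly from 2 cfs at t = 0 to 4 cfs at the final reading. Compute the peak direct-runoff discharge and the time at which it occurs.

Subtracting baseflow gives direct-runoff ordinates: 0.00, 1.85, 6.69, 10.54, 13.38, 19.23, 14.08, 9.92, 7.77, 5.62, 3.46, 2.31, 2.15, 0.00 cfs.
The maximum is 19.23 cfs, occurring at the reading for t = 5 h.

Q_p = 19.23 cfs at t = 5 h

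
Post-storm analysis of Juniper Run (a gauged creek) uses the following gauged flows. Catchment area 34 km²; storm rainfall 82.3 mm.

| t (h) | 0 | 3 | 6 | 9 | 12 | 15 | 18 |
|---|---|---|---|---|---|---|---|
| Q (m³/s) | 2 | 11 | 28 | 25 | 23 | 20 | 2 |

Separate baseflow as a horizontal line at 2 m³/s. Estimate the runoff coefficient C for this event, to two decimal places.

ΣQ_DR = 97.00 m³/s; V = ΣQ_DR·Δt = 1.048 × 10^6 m³.
Runoff depth d = V / A = 30.81 mm.
C = d / P = 30.81 / 82.3 = 0.37.

C ≈ 0.37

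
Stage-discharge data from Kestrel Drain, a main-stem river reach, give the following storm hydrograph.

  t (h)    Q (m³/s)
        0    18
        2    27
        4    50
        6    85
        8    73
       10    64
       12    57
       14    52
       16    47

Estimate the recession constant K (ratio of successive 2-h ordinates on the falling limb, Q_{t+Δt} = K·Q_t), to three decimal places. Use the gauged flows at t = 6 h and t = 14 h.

Using the recession-limb readings at t = 6 h and t = 14 h: Q falls from 85 to 52 m³/s over 4 intervals.
K = (Q₂/Q₁)^(1/4) = (52/85)^(1/4) = 0.884.

K ≈ 0.884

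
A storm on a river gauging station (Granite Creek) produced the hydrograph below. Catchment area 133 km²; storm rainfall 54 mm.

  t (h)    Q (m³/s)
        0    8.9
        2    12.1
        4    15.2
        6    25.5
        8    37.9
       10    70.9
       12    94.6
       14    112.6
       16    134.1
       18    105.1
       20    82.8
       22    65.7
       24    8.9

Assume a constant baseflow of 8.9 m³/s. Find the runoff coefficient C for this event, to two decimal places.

ΣQ_DR = 658.6 m³/s; V = ΣQ_DR·Δt = 4.742 × 10^6 m³.
Runoff depth d = V / A = 35.65 mm.
C = d / P = 35.65 / 54 = 0.66.

C ≈ 0.66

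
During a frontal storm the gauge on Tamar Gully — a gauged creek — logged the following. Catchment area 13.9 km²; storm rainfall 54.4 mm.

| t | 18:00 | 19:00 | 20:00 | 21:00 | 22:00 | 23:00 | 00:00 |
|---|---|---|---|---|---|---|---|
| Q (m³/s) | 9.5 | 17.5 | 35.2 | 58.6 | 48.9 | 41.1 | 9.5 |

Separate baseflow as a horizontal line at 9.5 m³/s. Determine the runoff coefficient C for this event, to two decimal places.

C ≈ 0.73

ΣQ_DR = 153.8 m³/s; V = ΣQ_DR·Δt = 5.537 × 10^5 m³.
Runoff depth d = V / A = 39.83 mm.
C = d / P = 39.83 / 54.4 = 0.73.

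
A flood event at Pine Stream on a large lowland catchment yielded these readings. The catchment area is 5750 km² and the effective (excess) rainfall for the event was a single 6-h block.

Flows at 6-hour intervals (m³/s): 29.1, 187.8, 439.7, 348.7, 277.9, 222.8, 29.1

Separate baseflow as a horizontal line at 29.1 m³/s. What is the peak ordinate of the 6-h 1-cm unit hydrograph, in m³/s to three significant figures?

U_p ≈ 821 m³/s

Direct runoff: 0.0, 158.7, 410.6, 319.6, 248.8, 193.7, 0.0 m³/s; ΣQ_DR = 1331 m³/s, peak = 410.6 m³/s.
Runoff depth d = ΣQ_DR·Δt / A = 1331 × 21600 / (5750 km²) = 5.001 mm.
The 1-cm UH is the DRH scaled by (10 mm)/d, so U_p = 410.6 × 10/5.001 = 821 m³/s.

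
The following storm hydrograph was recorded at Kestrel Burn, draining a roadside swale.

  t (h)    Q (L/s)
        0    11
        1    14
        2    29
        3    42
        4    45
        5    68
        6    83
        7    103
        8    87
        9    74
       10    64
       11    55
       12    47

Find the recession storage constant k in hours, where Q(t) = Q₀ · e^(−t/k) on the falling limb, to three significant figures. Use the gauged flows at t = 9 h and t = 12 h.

On the falling limb, Q drops from 74 to 47 L/s between t = 9 h and t = 12 h (Δt = 3 h).
k = −Δt / ln(Q₂/Q₁) = −3 / ln(47/74) = 6.61 h.

k ≈ 6.61 h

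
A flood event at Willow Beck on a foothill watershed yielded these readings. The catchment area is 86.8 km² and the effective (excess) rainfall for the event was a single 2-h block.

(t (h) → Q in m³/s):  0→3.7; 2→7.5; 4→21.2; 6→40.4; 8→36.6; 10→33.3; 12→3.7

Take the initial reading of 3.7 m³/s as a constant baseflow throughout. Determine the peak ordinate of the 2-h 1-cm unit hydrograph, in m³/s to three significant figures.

Direct runoff: 0.0, 3.8, 17.5, 36.7, 32.9, 29.6, 0.0 m³/s; ΣQ_DR = 120.5 m³/s, peak = 36.7 m³/s.
Runoff depth d = ΣQ_DR·Δt / A = 120.5 × 7200 / (86.8 km²) = 9.995 mm.
The 1-cm UH is the DRH scaled by (10 mm)/d, so U_p = 36.7 × 10/9.995 = 36.7 m³/s.

U_p ≈ 36.7 m³/s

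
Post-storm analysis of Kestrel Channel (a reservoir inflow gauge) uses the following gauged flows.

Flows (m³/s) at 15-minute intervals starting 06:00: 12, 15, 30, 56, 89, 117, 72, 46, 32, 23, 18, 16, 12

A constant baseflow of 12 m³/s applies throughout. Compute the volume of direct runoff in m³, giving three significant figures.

V ≈ 3.44 × 10^5 m³

Direct-runoff ordinates (Q − Q_b): 0.0, 3.0, 18.0, 44.0, 77.0, 105.0, 60.0, 34.0, 20.0, 11.0, 6.0, 4.0, 0.0 m³/s.
ΣQ_DR = 382.0 m³/s.
With Δt = 0.25 h = 900 s, V = ΣQ_DR · Δt = 382.0 × 900 = 3.44 × 10^5 m³.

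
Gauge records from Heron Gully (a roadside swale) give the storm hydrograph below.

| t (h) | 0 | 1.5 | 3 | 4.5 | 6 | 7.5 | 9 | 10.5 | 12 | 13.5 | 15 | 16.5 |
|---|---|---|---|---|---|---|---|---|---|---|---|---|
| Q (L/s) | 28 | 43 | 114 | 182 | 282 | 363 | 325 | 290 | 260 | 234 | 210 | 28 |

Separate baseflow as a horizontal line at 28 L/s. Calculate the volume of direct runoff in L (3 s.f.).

Direct-runoff ordinates (Q − Q_b): 0.0, 15.0, 86.0, 154.0, 254.0, 335.0, 297.0, 262.0, 232.0, 206.0, 182.0, 0.0 L/s.
ΣQ_DR = 2023 L/s.
With Δt = 1.5 h = 5400 s, V = ΣQ_DR · Δt = 2023 × 5400 = 1.09 × 10^7 L.

V ≈ 1.09 × 10^7 L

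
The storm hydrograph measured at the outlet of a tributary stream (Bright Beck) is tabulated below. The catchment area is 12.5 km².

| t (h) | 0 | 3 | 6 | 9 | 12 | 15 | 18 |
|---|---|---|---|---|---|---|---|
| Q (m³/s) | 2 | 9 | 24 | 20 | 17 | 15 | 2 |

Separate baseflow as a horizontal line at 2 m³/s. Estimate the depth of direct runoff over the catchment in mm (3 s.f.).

Direct runoff: 0.0, 7.0, 22.0, 18.0, 15.0, 13.0, 0.0 m³/s; ΣQ_DR = 75.00 m³/s.
V = ΣQ_DR · Δt = 75.00 × 10800 s = 8.100 × 10^5 m³.
Over A = 12.5 km², depth = V / A = 64.8 mm.

d ≈ 64.8 mm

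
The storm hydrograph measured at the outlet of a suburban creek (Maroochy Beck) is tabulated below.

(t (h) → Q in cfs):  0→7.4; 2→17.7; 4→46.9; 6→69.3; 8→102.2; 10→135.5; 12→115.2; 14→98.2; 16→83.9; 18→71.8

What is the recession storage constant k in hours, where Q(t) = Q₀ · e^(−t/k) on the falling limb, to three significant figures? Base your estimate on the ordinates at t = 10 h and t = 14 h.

On the falling limb, Q drops from 135.5 to 98.2 cfs between t = 10 h and t = 14 h (Δt = 4 h).
k = −Δt / ln(Q₂/Q₁) = −4 / ln(98.2/135.5) = 12.4 h.

k ≈ 12.4 h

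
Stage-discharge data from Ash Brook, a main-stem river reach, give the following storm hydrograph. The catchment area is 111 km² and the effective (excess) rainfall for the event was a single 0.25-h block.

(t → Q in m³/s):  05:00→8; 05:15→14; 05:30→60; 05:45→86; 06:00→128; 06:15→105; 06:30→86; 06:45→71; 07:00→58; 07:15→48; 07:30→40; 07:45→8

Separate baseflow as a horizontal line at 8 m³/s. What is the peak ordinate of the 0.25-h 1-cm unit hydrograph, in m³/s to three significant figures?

U_p ≈ 240 m³/s

Direct runoff: 0.0, 6.0, 52.0, 78.0, 120.0, 97.0, 78.0, 63.0, 50.0, 40.0, 32.0, 0.0 m³/s; ΣQ_DR = 616.0 m³/s, peak = 120.0 m³/s.
Runoff depth d = ΣQ_DR·Δt / A = 616.0 × 900 / (111 km²) = 4.995 mm.
The 1-cm UH is the DRH scaled by (10 mm)/d, so U_p = 120.0 × 10/4.995 = 240 m³/s.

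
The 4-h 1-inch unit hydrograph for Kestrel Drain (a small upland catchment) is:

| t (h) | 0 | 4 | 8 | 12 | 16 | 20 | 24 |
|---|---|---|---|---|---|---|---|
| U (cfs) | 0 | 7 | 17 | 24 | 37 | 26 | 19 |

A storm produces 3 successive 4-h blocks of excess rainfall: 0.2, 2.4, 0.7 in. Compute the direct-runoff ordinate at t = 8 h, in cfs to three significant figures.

Q ≈ 20.2 cfs

By discrete convolution, Q_j = Σ (P_i / 1 in) · U_{j−i}.
At t = 8 h (j=2): Q = (0.2/1)·17 + (2.4/1)·7 + (0.7/1)·0 = 20.2 cfs.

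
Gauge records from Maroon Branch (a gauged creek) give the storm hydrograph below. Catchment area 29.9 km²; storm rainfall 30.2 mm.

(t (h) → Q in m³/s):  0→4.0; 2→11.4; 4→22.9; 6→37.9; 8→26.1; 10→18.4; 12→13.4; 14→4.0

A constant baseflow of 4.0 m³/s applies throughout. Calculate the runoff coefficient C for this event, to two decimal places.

ΣQ_DR = 106.1 m³/s; V = ΣQ_DR·Δt = 7.639 × 10^5 m³.
Runoff depth d = V / A = 25.55 mm.
C = d / P = 25.55 / 30.2 = 0.85.

C ≈ 0.85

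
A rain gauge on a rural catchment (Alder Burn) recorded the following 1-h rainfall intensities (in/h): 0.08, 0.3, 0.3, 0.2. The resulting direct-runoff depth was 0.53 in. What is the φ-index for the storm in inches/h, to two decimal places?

Only the 3 blocks with intensity above φ contribute runoff: 0.3, 0.3, 0.2 in/h.
Σ(I−φ)·Δt = d  ⇒  (0.3+0.3+0.2 − 3φ)·1 = 0.53
φ = (0.8000 − 0.53/1) / 3 = 0.09 in/h.

φ ≈ 0.09 in/h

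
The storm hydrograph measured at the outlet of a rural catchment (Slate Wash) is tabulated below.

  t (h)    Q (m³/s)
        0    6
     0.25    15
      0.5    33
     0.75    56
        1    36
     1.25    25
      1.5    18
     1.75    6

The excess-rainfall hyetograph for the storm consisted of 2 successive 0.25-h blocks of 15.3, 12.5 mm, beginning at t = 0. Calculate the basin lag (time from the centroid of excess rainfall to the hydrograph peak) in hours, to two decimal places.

t_L ≈ 0.51 h

Centroid of excess rainfall: t_c = Σ P_i·t̄_i / ΣP_i = 0.2374 h (block centres at 0.125, 0.375 h).
Hydrograph peak occurs at t = 0.75 h, so basin lag t_L = 0.75 − 0.2374 = 0.51 h.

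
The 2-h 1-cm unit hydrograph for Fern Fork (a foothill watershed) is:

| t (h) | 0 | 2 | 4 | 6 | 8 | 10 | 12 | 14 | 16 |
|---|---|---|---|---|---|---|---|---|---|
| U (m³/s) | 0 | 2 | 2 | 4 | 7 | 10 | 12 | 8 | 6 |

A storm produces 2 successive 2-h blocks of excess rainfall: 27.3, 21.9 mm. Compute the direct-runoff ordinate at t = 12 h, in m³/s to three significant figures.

Q ≈ 54.7 m³/s

By discrete convolution, Q_j = Σ (P_i / 10 mm) · U_{j−i}.
At t = 12 h (j=6): Q = (27.3/10)·12 + (21.9/10)·10 = 54.7 m³/s.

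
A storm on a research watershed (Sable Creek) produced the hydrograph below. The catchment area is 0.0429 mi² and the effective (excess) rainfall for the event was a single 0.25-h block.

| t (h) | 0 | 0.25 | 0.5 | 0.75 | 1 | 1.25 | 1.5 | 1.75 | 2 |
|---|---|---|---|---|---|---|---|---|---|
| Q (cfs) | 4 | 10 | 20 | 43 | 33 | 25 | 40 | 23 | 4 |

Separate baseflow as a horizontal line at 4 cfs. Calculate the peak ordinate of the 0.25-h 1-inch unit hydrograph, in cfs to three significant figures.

Direct runoff: 0.0, 6.0, 16.0, 39.0, 29.0, 21.0, 36.0, 19.0, 0.0 cfs; ΣQ_DR = 166.0 cfs, peak = 39.0 cfs.
Runoff depth d = ΣQ_DR·Δt / A = 166.0 × 900 / (0.0429 mi²) = 1.499 in.
The 1-inch UH is the DRH scaled by (1 in)/d, so U_p = 39.0 × 1/1.499 = 26.0 cfs.

U_p ≈ 26.0 cfs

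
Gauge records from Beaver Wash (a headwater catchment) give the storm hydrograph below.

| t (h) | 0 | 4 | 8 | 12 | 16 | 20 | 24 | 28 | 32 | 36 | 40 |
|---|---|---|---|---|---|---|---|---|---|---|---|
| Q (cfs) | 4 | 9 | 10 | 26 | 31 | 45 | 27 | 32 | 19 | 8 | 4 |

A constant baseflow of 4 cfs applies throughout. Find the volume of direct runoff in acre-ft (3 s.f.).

Direct-runoff ordinates (Q − Q_b): 0.0, 5.0, 6.0, 22.0, 27.0, 41.0, 23.0, 28.0, 15.0, 4.0, 0.0 cfs.
ΣQ_DR = 171.0 cfs.
With Δt = 4 h = 14400 s, V = ΣQ_DR · Δt = 171.0 × 14400 = 2.46 × 10^6 ft³ = 56.5 acre-ft.

V ≈ 56.5 acre-ft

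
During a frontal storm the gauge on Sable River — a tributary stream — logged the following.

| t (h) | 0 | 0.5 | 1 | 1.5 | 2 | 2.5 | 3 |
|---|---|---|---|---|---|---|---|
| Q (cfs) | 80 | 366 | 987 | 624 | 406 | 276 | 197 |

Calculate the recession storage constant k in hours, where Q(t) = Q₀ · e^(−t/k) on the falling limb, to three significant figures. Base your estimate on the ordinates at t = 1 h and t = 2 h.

k ≈ 1.13 h

On the falling limb, Q drops from 987 to 406 cfs between t = 1 h and t = 2 h (Δt = 1 h).
k = −Δt / ln(Q₂/Q₁) = −1 / ln(406/987) = 1.13 h.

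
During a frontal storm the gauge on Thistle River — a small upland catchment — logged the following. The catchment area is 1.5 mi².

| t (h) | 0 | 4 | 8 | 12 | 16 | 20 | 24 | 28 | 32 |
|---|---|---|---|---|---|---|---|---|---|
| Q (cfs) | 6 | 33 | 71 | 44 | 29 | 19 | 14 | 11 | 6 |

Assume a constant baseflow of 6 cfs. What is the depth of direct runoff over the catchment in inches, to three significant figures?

d ≈ 0.740 in

Direct runoff: 0.0, 27.0, 65.0, 38.0, 23.0, 13.0, 8.0, 5.0, 0.0 cfs; ΣQ_DR = 179.0 cfs.
V = ΣQ_DR · Δt = 179.0 × 14400 s = 2.578 × 10^6 ft³.
Over A = 1.5 mi², depth = V / A = 0.740 in.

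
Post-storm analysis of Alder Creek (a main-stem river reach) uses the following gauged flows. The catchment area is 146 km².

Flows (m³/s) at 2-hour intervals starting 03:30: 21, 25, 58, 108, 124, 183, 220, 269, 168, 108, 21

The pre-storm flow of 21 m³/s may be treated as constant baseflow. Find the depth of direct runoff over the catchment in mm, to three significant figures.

d ≈ 53.0 mm

Direct runoff: 0.0, 4.0, 37.0, 87.0, 103.0, 162.0, 199.0, 248.0, 147.0, 87.0, 0.0 m³/s; ΣQ_DR = 1074 m³/s.
V = ΣQ_DR · Δt = 1074 × 7200 s = 7.733 × 10^6 m³.
Over A = 146 km², depth = V / A = 53.0 mm.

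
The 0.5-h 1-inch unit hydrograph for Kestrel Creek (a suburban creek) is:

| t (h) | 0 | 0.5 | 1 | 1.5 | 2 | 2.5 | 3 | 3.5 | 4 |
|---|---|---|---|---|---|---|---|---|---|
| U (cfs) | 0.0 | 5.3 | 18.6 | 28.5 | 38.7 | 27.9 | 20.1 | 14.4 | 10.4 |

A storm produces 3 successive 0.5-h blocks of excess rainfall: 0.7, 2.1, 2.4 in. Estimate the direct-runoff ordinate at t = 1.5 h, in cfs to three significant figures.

Q ≈ 71.7 cfs

By discrete convolution, Q_j = Σ (P_i / 1 in) · U_{j−i}.
At t = 1.5 h (j=3): Q = (0.7/1)·28.5 + (2.1/1)·18.6 + (2.4/1)·5.3 = 71.7 cfs.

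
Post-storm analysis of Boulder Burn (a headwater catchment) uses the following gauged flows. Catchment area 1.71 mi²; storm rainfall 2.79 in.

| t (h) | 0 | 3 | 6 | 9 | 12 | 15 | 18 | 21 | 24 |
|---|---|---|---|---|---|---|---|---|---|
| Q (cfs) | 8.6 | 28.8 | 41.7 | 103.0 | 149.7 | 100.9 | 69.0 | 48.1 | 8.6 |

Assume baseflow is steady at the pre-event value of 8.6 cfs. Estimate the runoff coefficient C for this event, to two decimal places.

C ≈ 0.47

ΣQ_DR = 481.0 cfs; V = ΣQ_DR·Δt = 5.195 × 10^6 ft³.
Runoff depth d = V / A = 1.308 in.
C = d / P = 1.308 / 2.79 = 0.47.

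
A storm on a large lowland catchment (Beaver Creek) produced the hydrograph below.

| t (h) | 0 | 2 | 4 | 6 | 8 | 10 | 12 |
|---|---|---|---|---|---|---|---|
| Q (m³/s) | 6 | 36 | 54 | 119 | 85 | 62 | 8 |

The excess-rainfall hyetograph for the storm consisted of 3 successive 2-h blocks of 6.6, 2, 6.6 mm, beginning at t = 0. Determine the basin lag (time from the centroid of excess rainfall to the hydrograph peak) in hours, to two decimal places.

Centroid of excess rainfall: t_c = Σ P_i·t̄_i / ΣP_i = 3.0000 h (block centres at 1, 3, 5 h).
Hydrograph peak occurs at t = 6 h, so basin lag t_L = 6 − 3.0000 = 3.00 h.

t_L ≈ 3.00 h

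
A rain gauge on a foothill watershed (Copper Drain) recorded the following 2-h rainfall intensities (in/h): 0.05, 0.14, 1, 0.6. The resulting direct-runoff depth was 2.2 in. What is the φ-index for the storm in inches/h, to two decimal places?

Only the 2 blocks with intensity above φ contribute runoff: 1, 0.6 in/h.
Σ(I−φ)·Δt = d  ⇒  (1+0.6 − 2φ)·2 = 2.2
φ = (1.600 − 2.2/2) / 2 = 0.25 in/h.

φ ≈ 0.25 in/h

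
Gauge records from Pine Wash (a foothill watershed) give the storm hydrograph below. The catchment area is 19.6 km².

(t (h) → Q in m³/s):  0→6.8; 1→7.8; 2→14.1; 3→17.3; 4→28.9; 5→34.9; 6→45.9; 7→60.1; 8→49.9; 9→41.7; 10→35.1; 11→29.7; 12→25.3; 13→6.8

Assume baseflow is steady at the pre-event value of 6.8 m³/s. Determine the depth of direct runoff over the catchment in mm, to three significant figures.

Direct runoff: 0.0, 1.0, 7.3, 10.5, 22.1, 28.1, 39.1, 53.3, 43.1, 34.9, 28.3, 22.9, 18.5, 0.0 m³/s; ΣQ_DR = 309.1 m³/s.
V = ΣQ_DR · Δt = 309.1 × 3600 s = 1.113 × 10^6 m³.
Over A = 19.6 km², depth = V / A = 56.8 mm.

d ≈ 56.8 mm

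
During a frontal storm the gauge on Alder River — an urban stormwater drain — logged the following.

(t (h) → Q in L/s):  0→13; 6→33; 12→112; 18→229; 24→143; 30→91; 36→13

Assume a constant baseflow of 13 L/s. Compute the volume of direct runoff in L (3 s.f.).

V ≈ 1.17 × 10^7 L

Direct-runoff ordinates (Q − Q_b): 0.0, 20.0, 99.0, 216.0, 130.0, 78.0, 0.0 L/s.
ΣQ_DR = 543.0 L/s.
With Δt = 6 h = 21600 s, V = ΣQ_DR · Δt = 543.0 × 21600 = 1.17 × 10^7 L.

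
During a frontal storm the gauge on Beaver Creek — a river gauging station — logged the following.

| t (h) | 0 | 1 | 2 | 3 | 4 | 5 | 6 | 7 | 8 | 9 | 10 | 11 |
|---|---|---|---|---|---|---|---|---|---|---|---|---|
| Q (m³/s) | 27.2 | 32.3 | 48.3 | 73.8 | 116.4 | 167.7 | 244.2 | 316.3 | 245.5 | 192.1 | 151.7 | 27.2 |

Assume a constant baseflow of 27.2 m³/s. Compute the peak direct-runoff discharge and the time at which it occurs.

Q_p = 289.1 m³/s at t = 7 h

Subtracting baseflow gives direct-runoff ordinates: 0.0, 5.1, 21.1, 46.6, 89.2, 140.5, 217.0, 289.1, 218.3, 164.9, 124.5, 0.0 m³/s.
The maximum is 289.1 m³/s, occurring at the reading for t = 7 h.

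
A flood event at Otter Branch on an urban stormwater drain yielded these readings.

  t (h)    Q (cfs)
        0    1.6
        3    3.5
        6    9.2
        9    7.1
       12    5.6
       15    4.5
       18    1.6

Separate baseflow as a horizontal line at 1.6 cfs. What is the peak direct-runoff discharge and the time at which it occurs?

Q_p = 7.6 cfs at t = 6 h

Subtracting baseflow gives direct-runoff ordinates: 0.0, 1.9, 7.6, 5.5, 4.0, 2.9, 0.0 cfs.
The maximum is 7.6 cfs, occurring at the reading for t = 6 h.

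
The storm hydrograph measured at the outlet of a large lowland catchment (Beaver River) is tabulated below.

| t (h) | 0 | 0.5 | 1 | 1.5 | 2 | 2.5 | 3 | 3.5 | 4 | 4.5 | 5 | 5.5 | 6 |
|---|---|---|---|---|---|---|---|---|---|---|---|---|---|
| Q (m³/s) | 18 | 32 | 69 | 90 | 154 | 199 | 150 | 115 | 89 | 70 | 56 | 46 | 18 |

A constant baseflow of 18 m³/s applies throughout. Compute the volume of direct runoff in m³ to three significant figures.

V ≈ 1.57 × 10^6 m³

Direct-runoff ordinates (Q − Q_b): 0.0, 14.0, 51.0, 72.0, 136.0, 181.0, 132.0, 97.0, 71.0, 52.0, 38.0, 28.0, 0.0 m³/s.
ΣQ_DR = 872.0 m³/s.
With Δt = 0.5 h = 1800 s, V = ΣQ_DR · Δt = 872.0 × 1800 = 1.57 × 10^6 m³.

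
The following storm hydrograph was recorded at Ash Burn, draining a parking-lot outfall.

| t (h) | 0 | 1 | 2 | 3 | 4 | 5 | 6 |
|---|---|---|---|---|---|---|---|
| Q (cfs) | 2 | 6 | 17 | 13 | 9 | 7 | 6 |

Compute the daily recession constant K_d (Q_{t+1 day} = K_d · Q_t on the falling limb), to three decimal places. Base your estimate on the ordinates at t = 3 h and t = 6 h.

Between t = 3 h and t = 6 h the flow falls from 13 to 6 cfs over 3×1 h = 3 h.
Per-interval ratio K = (6/13)^(1/3) = 0.7728; K_d = K^(24/1) = 0.002.

K_d ≈ 0.002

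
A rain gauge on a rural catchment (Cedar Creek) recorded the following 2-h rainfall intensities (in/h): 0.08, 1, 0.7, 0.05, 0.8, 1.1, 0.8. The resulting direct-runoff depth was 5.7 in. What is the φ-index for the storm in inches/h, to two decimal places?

Only the 5 blocks with intensity above φ contribute runoff: 1, 0.7, 0.8, 1.1, 0.8 in/h.
Σ(I−φ)·Δt = d  ⇒  (1+0.7+0.8+1.1+0.8 − 5φ)·2 = 5.7
φ = (4.400 − 5.7/2) / 5 = 0.31 in/h.

φ ≈ 0.31 in/h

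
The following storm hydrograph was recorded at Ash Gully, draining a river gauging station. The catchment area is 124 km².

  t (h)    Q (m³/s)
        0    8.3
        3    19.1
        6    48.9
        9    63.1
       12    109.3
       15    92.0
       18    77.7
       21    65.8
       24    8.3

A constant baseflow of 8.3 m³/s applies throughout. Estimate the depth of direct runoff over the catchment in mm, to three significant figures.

Direct runoff: 0.0, 10.8, 40.6, 54.8, 101.0, 83.7, 69.4, 57.5, 0.0 m³/s; ΣQ_DR = 417.8 m³/s.
V = ΣQ_DR · Δt = 417.8 × 10800 s = 4.512 × 10^6 m³.
Over A = 124 km², depth = V / A = 36.4 mm.

d ≈ 36.4 mm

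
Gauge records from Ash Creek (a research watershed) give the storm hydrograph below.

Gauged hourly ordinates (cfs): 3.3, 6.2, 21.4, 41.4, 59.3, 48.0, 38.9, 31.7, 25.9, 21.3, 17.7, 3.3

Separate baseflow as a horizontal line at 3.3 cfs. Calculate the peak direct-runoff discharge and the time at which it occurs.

Subtracting baseflow gives direct-runoff ordinates: 0.0, 2.9, 18.1, 38.1, 56.0, 44.7, 35.6, 28.4, 22.6, 18.0, 14.4, 0.0 cfs.
The maximum is 56.0 cfs, occurring at the reading for t = 4 h.

Q_p = 56.0 cfs at t = 4 h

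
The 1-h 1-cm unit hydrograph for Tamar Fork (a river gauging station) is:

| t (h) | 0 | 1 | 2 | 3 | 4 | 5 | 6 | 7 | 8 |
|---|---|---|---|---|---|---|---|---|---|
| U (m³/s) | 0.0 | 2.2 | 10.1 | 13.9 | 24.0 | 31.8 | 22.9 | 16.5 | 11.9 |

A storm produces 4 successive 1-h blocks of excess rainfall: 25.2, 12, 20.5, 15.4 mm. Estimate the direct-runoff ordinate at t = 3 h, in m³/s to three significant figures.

By discrete convolution, Q_j = Σ (P_i / 10 mm) · U_{j−i}.
At t = 3 h (j=3): Q = (25.2/10)·13.9 + (12/10)·10.1 + (20.5/10)·2.2 + (15.4/10)·0.0 = 51.7 m³/s.

Q ≈ 51.7 m³/s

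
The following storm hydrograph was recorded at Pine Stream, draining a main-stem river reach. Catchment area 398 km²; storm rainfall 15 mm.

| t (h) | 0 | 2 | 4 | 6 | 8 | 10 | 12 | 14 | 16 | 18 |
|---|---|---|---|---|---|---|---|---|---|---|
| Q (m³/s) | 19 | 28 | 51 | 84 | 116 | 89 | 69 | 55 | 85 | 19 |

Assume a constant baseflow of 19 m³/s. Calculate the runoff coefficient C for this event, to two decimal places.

ΣQ_DR = 425.0 m³/s; V = ΣQ_DR·Δt = 3.060 × 10^6 m³.
Runoff depth d = V / A = 7.688 mm.
C = d / P = 7.688 / 15 = 0.51.

C ≈ 0.51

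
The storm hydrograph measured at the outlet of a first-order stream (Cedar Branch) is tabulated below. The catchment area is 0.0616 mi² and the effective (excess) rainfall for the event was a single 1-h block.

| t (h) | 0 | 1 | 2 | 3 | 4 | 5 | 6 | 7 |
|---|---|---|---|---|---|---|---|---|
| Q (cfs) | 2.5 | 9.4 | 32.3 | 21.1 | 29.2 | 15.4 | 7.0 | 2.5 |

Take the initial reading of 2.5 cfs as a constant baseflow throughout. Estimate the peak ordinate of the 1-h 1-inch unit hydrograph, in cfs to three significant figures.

U_p ≈ 11.9 cfs

Direct runoff: 0.0, 6.9, 29.8, 18.6, 26.7, 12.9, 4.5, 0.0 cfs; ΣQ_DR = 99.40 cfs, peak = 29.8 cfs.
Runoff depth d = ΣQ_DR·Δt / A = 99.40 × 3600 / (0.0616 mi²) = 2.500 in.
The 1-inch UH is the DRH scaled by (1 in)/d, so U_p = 29.8 × 1/2.500 = 11.9 cfs.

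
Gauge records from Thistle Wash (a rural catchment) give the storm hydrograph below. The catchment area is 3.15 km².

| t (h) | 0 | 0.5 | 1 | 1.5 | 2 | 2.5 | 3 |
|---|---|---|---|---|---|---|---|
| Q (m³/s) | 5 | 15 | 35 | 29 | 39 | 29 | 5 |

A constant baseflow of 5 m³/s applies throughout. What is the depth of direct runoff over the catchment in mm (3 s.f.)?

Direct runoff: 0.0, 10.0, 30.0, 24.0, 34.0, 24.0, 0.0 m³/s; ΣQ_DR = 122.0 m³/s.
V = ΣQ_DR · Δt = 122.0 × 1800 s = 2.196 × 10^5 m³.
Over A = 3.15 km², depth = V / A = 69.7 mm.

d ≈ 69.7 mm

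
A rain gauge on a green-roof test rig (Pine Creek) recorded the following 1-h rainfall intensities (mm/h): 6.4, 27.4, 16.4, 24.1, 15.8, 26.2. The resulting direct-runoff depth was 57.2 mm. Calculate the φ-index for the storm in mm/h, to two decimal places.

φ ≈ 10.54 mm/h

Only the 5 blocks with intensity above φ contribute runoff: 27.4, 16.4, 24.1, 15.8, 26.2 mm/h.
Σ(I−φ)·Δt = d  ⇒  (27.4+16.4+24.1+15.8+26.2 − 5φ)·1 = 57.2
φ = (109.9 − 57.2/1) / 5 = 10.54 mm/h.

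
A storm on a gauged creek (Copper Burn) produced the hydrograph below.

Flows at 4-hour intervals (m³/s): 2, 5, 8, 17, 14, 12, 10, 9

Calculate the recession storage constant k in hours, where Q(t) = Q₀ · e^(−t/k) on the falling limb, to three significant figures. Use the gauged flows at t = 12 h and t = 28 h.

On the falling limb, Q drops from 17 to 9 m³/s between t = 12 h and t = 28 h (Δt = 16 h).
k = −Δt / ln(Q₂/Q₁) = −16 / ln(9/17) = 25.2 h.

k ≈ 25.2 h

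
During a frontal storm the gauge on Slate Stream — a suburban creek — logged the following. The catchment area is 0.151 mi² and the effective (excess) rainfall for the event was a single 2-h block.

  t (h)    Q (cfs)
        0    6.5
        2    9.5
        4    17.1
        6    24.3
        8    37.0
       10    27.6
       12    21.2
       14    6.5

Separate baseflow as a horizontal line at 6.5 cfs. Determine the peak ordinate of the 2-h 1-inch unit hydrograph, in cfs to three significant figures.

U_p ≈ 15.2 cfs

Direct runoff: 0.0, 3.0, 10.6, 17.8, 30.5, 21.1, 14.7, 0.0 cfs; ΣQ_DR = 97.70 cfs, peak = 30.5 cfs.
Runoff depth d = ΣQ_DR·Δt / A = 97.70 × 7200 / (0.151 mi²) = 2.005 in.
The 1-inch UH is the DRH scaled by (1 in)/d, so U_p = 30.5 × 1/2.005 = 15.2 cfs.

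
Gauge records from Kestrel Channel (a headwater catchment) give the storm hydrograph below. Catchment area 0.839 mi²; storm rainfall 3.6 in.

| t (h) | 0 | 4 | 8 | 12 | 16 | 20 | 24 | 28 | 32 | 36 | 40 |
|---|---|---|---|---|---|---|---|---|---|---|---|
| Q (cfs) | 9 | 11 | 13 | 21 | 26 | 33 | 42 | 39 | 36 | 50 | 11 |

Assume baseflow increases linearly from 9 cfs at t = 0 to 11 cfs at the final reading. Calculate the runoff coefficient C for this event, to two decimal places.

C ≈ 0.37

ΣQ_DR = 181.0 cfs; V = ΣQ_DR·Δt = 2.606 × 10^6 ft³.
Runoff depth d = V / A = 1.337 in.
C = d / P = 1.337 / 3.6 = 0.37.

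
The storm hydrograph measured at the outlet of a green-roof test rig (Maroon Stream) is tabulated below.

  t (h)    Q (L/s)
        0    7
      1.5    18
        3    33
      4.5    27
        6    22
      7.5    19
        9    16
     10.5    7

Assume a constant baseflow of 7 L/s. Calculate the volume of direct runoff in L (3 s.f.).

V ≈ 5.02 × 10^5 L

Direct-runoff ordinates (Q − Q_b): 0.0, 11.0, 26.0, 20.0, 15.0, 12.0, 9.0, 0.0 L/s.
ΣQ_DR = 93.00 L/s.
With Δt = 1.5 h = 5400 s, V = ΣQ_DR · Δt = 93.00 × 5400 = 5.02 × 10^5 L.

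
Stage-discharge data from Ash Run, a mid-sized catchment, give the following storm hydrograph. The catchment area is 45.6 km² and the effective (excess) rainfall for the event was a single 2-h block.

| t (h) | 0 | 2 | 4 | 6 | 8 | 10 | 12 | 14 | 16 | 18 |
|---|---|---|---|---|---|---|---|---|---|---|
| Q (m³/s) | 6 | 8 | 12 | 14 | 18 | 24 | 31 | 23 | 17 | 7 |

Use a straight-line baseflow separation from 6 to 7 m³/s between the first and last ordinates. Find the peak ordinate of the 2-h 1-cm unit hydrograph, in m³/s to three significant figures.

Direct runoff: 0.00, 1.89, 5.78, 7.67, 11.56, 17.44, 24.33, 16.22, 10.11, 0.00 m³/s; ΣQ_DR = 95.00 m³/s, peak = 24.33 m³/s.
Runoff depth d = ΣQ_DR·Δt / A = 95.00 × 7200 / (45.6 km²) = 15.00 mm.
The 1-cm UH is the DRH scaled by (10 mm)/d, so U_p = 24.33 × 10/15.00 = 16.2 m³/s.

U_p ≈ 16.2 m³/s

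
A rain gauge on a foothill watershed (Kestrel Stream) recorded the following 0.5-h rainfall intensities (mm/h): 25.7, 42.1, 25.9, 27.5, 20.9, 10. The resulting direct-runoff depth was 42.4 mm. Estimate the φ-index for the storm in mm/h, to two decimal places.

Only the 5 blocks with intensity above φ contribute runoff: 25.7, 42.1, 25.9, 27.5, 20.9 mm/h.
Σ(I−φ)·Δt = d  ⇒  (25.7+42.1+25.9+27.5+20.9 − 5φ)·0.5 = 42.4
φ = (142.1 − 42.4/0.5) / 5 = 11.46 mm/h.

φ ≈ 11.46 mm/h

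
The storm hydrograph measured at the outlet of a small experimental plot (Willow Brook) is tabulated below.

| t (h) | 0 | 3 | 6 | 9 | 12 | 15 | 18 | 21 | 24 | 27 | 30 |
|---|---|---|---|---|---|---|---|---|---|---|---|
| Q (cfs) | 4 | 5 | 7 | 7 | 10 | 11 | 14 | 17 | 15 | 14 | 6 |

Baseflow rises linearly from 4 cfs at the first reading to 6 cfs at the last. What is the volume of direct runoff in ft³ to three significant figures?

Direct-runoff ordinates (Q − Q_b): 0.00, 0.80, 2.60, 2.40, 5.20, 6.00, 8.80, 11.60, 9.40, 8.20, 0.00 cfs.
ΣQ_DR = 55.00 cfs.
With Δt = 3 h = 10800 s, V = ΣQ_DR · Δt = 55.00 × 10800 = 5.94 × 10^5 ft³.

V ≈ 5.94 × 10^5 ft³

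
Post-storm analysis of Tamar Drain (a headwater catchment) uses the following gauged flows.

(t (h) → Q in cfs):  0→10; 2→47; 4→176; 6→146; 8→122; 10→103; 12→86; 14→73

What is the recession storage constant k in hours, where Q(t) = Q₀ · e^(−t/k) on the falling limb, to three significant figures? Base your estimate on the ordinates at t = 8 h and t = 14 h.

On the falling limb, Q drops from 122 to 73 cfs between t = 8 h and t = 14 h (Δt = 6 h).
k = −Δt / ln(Q₂/Q₁) = −6 / ln(73/122) = 11.7 h.

k ≈ 11.7 h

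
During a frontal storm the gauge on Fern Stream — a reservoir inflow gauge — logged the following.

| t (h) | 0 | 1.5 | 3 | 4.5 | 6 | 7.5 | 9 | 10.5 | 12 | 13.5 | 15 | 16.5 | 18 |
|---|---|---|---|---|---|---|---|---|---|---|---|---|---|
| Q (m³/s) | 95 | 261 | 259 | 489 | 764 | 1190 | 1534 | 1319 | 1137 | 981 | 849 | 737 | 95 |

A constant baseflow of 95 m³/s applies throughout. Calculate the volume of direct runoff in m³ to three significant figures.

Direct-runoff ordinates (Q − Q_b): 0.0, 166.0, 164.0, 394.0, 669.0, 1095.0, 1439.0, 1224.0, 1042.0, 886.0, 754.0, 642.0, 0.0 m³/s.
ΣQ_DR = 8475 m³/s.
With Δt = 1.5 h = 5400 s, V = ΣQ_DR · Δt = 8475 × 5400 = 4.58 × 10^7 m³.

V ≈ 4.58 × 10^7 m³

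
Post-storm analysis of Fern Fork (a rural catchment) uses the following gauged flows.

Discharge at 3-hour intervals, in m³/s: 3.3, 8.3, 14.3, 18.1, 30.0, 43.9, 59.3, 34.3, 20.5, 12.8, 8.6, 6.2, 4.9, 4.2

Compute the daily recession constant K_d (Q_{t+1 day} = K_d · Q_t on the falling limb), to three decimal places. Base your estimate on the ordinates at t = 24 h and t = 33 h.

Between t = 24 h and t = 33 h the flow falls from 20.5 to 6.2 m³/s over 3×3 h = 9 h.
Per-interval ratio K = (6.2/20.5)^(1/3) = 0.6712; K_d = K^(24/3) = 0.041.

K_d ≈ 0.041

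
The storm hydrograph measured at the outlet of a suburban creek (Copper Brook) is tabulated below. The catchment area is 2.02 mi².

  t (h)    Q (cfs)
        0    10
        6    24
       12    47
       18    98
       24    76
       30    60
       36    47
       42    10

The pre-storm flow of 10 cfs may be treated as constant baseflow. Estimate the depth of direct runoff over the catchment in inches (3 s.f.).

d ≈ 1.34 in

Direct runoff: 0.0, 14.0, 37.0, 88.0, 66.0, 50.0, 37.0, 0.0 cfs; ΣQ_DR = 292.0 cfs.
V = ΣQ_DR · Δt = 292.0 × 21600 s = 6.307 × 10^6 ft³.
Over A = 2.02 mi², depth = V / A = 1.34 in.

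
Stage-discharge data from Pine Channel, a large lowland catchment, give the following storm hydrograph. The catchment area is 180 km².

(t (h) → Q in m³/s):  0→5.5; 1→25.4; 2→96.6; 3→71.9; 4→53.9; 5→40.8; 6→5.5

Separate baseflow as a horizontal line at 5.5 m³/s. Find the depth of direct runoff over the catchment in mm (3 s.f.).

d ≈ 5.22 mm

Direct runoff: 0.0, 19.9, 91.1, 66.4, 48.4, 35.3, 0.0 m³/s; ΣQ_DR = 261.1 m³/s.
V = ΣQ_DR · Δt = 261.1 × 3600 s = 9.400 × 10^5 m³.
Over A = 180 km², depth = V / A = 5.22 mm.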